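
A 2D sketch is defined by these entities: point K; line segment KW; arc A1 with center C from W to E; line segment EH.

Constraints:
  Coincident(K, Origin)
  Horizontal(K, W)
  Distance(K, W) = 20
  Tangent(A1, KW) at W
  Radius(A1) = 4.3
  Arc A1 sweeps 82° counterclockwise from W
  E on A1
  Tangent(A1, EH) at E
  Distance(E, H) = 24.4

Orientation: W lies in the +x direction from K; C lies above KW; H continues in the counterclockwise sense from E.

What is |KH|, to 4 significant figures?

39.26

K is at the origin; K and W share the same y with |KW| = 20.0 and W on the +x side, so W = (20.00, 0.000). The tangent condition forces CW to be normal to KW, so C = W + (0, 4.3) = (20.00, 4.300). On A1, W sits at bearing -90° from C; an 82° counterclockwise sweep puts E at bearing -8°, so E = C + 4.3·(cos -8°, sin -8°) = (24.26, 3.702). Tangency of A1 to EH means the radius CE is perpendicular to EH, so EH runs along (−sin -8°, cos -8°); with |EH| = 24.4, H = (27.65, 27.86). Then |KH| = |H − K| = 39.26.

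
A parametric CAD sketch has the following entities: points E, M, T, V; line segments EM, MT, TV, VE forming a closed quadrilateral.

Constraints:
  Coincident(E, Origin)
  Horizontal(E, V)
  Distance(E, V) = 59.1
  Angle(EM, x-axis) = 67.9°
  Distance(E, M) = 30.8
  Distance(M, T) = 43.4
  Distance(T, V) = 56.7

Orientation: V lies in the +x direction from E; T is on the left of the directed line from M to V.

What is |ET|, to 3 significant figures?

71.7

E is at the origin; EV is horizontal with |EV| = 59.1 and V in +x, so V = (59.1, 0). EM runs at 67.9° with |EM| = 30.8, so M = (11.6, 28.5). T is determined by |MT| = 43.4 and |TV| = 56.7 together: it lies at the intersection of circle(M, 43.4) and circle(V, 56.7). With |MV| = 55.4, the foot of the radical line on MV is 15.7 from M and the perpendicular offset is √(43.4² − 15.7²) = 40.5. Taking the left-of-MV solution: T = (45.9, 55.1).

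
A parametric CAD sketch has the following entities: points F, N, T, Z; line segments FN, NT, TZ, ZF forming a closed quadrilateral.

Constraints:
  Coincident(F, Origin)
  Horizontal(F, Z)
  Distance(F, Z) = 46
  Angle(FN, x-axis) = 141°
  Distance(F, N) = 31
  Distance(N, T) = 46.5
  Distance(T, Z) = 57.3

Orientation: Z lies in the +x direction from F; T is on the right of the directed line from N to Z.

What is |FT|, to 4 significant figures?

24.27

Checks: |NT| = 46.50 ✓; |TZ| = 57.30 ✓.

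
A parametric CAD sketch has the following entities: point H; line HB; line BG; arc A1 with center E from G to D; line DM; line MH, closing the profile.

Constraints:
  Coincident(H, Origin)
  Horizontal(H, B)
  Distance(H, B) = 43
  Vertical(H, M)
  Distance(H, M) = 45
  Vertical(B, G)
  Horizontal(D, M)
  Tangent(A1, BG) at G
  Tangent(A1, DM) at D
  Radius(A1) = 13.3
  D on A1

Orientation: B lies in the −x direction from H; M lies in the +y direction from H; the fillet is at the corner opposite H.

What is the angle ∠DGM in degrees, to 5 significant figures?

27.813°

H is at the origin; HB is horizontal with |HB| = 43.0 and B on the −x side, so B = (-43.000, 0.0000). H and M share the same x with |HM| = 45.0 and M on the +y side, so M = (0.0000, 45.000). The virtual corner opposite H is at (-43.000, 45.000). Since A1 is tangent to BG there, EG ⟂ BG and A1 meets DM tangentially, so ED is at right angles to DM, with radius 13.3, so the center E sits 13.3 in from both sides at E = (-29.700, 31.700). That places the tangent points at G = (-43.000, 31.700) on BG and D = (-29.700, 45.000) on DM. Then cos ∠DGM = GD·GM / (|GD||GM|), giving 27.813°.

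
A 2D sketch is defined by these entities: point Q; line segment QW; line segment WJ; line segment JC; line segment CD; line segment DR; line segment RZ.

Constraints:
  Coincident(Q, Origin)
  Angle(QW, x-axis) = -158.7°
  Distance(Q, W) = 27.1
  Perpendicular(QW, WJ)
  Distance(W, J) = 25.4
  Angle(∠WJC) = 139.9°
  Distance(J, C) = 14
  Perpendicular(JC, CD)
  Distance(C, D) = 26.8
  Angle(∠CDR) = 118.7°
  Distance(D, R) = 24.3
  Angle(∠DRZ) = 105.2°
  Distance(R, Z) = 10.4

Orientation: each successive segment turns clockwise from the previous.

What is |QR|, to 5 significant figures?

5.5166

Q is at the origin; QW runs at -158.7° with length 27.1, so W = (-25.249, -9.8441). QW ⟂ WJ, so WJ runs at 111.30°; with |WJ| = 25.4, J = (-34.475, 13.821). ∠WJC = 139.9° gives JC at 71.200° from the x-axis; with |JC| = 14.0, C = (-29.964, 27.074). The perpendicularity gives CD at right angles to JC, so CD runs at -18.800°; with |CD| = 26.8, D = (-4.5935, 18.437). ∠CDR = 118.7° gives DR at -80.100° from the x-axis; with |DR| = 24.3, R = (-0.41562, -5.5009). Then |QR| = |R − Q| = 5.5166.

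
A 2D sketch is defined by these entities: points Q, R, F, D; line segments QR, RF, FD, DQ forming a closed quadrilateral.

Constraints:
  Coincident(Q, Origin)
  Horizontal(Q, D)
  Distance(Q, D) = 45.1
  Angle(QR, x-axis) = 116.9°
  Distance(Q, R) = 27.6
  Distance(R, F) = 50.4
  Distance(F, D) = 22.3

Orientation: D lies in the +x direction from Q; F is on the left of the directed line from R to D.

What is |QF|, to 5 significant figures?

43.264

Q is at the origin; Q and D share the same y with |QD| = 45.1 and D in +x, so D = (45.1, 0). QR runs at 116.9° with |QR| = 27.6, so R = (-12.487, 24.614). F is determined by |RF| = 50.4 and |FD| = 22.3 together: it lies at the intersection of circle(R, 50.4) and circle(D, 22.3). With |RD| = 62.627, the foot of the radical line on RD is 47.623 from R and the perpendicular offset is √(50.4² − 47.623²) = 16.498. Taking the left-of-RD solution: F = (37.788, 21.067).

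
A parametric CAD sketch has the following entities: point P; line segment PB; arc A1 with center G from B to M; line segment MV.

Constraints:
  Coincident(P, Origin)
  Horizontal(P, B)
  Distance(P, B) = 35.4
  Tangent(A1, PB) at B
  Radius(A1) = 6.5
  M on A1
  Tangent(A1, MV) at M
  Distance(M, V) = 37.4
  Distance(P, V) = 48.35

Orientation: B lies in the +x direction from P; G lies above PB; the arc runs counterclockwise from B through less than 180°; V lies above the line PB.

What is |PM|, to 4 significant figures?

42.21

Checks: |GM| = 6.500 ✓; ∠(GM, MV) = 90.00° ✓; |MV| = 37.40 ✓; |PV| = 48.35 ✓.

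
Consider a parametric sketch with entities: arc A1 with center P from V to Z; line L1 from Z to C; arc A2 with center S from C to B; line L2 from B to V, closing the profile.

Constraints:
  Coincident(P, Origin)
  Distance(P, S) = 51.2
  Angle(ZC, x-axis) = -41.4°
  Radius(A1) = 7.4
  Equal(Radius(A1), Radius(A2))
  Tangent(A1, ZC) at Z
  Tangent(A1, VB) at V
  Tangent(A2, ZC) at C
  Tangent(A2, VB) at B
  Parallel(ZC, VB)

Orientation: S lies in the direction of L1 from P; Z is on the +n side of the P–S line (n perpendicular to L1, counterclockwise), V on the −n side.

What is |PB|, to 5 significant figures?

51.732

The slot axis is L1's direction at -41.4°, so u = (cos -41.4°, sin -41.4°) = (0.75011, -0.66131) and n = (−sin -41.4°, cos -41.4°) = (0.66131, 0.75011). P is at the origin and S lies 51.2 along u from P, so S = 51.2·u = (38.406, -33.859). Tangency of A1 to both parallel lines with radius 7.4 puts Z and V at P ± 7.4·n: Z = (4.8937, 5.5508), V = (-4.8937, -5.5508). Equal radii place C and B the same way about S: C = S + 7.4·n = (43.299, -28.308), B = S − 7.4·n = (33.512, -39.410). Then |PB| = |B − P| = 51.732.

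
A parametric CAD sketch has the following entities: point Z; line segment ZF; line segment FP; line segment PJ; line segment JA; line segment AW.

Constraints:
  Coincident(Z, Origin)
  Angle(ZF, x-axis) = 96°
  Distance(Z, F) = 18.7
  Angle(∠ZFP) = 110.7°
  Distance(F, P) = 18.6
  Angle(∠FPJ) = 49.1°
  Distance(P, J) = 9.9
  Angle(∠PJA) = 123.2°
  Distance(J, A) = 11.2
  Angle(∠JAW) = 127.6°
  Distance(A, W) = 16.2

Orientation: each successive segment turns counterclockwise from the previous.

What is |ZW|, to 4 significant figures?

25.56

∠PJA = 123.2° gives JA at -7.000° from the x-axis; with |JA| = 11.2, A = (-4.458, 13.07). ∠JAW = 127.6° gives AW at 45.40° from the x-axis; with |AW| = 16.2, W = (6.916, 24.60). Then |ZW| = |W − Z| = 25.56.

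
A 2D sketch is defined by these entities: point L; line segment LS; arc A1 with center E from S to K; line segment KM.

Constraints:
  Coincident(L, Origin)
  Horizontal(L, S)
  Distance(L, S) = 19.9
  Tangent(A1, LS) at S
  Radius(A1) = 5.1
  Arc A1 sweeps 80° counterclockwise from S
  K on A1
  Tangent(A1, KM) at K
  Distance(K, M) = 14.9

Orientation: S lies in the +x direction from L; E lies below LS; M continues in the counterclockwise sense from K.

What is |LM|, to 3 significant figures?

22.5

On A1, S sits at bearing 90° from E; an 80° counterclockwise sweep puts K at bearing 170°, so K = E + 5.1·(cos 170°, sin 170°) = (14.9, -4.21). The tangent condition forces EK to be normal to KM, so KM runs along (−sin 170°, cos 170°); with |KM| = 14.9, M = (12.3, -18.9). Then |LM| = |M − L| = 22.5.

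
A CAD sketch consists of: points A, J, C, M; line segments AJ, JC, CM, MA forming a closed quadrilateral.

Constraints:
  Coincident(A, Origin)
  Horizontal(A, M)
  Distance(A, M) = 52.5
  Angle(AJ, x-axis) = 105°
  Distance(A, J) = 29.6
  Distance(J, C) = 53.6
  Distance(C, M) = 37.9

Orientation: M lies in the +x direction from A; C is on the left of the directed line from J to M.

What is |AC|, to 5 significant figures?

58.572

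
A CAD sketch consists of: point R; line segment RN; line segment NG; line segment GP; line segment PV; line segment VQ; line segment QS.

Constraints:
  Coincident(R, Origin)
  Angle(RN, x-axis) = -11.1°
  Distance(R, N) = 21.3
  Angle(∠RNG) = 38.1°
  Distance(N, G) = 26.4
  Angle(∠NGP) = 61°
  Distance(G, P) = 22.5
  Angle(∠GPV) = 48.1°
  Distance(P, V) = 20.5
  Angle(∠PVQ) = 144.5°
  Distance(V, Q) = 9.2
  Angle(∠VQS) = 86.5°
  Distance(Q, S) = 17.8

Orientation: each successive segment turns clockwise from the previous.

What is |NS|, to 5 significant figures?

28.226

∠PVQ = 144.5° gives VQ at -79.400° from the x-axis; with |VQ| = 9.2, Q = (14.628, -16.858). ∠VQS = 86.5° gives QS at -172.90° from the x-axis; with |QS| = 17.8, S = (-3.0357, -19.058). Then |NS| = |S − N| = 28.226.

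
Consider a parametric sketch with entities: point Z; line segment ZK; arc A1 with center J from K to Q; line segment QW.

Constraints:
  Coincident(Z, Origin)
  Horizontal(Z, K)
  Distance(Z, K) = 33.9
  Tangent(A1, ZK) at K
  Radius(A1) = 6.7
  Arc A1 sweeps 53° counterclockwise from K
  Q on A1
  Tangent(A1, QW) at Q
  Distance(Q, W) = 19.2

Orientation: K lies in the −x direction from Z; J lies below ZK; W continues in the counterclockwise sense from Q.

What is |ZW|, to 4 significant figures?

53.90

On A1, K sits at bearing 90° from J; a 53° counterclockwise sweep puts Q at bearing 143°, so Q = J + 6.7·(cos 143°, sin 143°) = (-39.25, -2.668). The tangent condition forces JQ to be normal to QW, so QW runs along (−sin 143°, cos 143°); with |QW| = 19.2, W = (-50.81, -18.00). Then |ZW| = |W − Z| = 53.90.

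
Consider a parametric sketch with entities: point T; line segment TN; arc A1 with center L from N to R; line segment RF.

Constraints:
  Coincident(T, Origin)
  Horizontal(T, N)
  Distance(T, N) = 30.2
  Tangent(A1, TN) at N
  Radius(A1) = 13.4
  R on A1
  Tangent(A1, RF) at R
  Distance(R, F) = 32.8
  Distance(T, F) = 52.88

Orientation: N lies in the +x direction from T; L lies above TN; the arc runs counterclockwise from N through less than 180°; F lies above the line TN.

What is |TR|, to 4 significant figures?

46.26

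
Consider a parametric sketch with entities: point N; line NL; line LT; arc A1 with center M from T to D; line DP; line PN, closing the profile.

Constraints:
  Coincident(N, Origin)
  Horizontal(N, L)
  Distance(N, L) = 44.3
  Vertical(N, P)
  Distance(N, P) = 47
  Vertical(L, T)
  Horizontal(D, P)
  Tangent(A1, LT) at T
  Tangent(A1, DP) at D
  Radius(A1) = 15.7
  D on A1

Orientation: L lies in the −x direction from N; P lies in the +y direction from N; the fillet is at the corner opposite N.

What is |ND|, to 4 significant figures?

55.02

N is at the origin; N and L share the same y with |NL| = 44.3 and L on the −x side, so L = (-44.30, 0.000). N and P share the same x with |NP| = 47.0 and P on the +y side, so P = (0.000, 47.00). The virtual corner opposite N is at (-44.30, 47.00). A1 meets LT tangentially, so MT is at right angles to LT and since A1 is tangent to DP there, MD ⟂ DP, with radius 15.7, so the center M sits 15.7 in from both sides at M = (-28.60, 31.30). That places the tangent points at T = (-44.30, 31.30) on LT and D = (-28.60, 47.00) on DP. Then |ND| = |D − N| = 55.02.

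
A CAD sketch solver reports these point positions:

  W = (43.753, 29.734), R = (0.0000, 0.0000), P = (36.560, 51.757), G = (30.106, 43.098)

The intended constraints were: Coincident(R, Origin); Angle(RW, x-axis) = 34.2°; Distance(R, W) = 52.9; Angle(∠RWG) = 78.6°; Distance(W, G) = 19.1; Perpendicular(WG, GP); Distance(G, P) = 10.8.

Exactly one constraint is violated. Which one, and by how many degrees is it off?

Perpendicular(WG, GP) — off by 7.70°.

R = (0.00, 0.00) ✓; RW at 34.20° ✓; |RW| = 52.90 ✓; ∠RWG = 78.60° ✓; |WG| = 19.10 ✓; ∠(WG, GP) = 82.30° ✗; |GP| = 10.80 ✓.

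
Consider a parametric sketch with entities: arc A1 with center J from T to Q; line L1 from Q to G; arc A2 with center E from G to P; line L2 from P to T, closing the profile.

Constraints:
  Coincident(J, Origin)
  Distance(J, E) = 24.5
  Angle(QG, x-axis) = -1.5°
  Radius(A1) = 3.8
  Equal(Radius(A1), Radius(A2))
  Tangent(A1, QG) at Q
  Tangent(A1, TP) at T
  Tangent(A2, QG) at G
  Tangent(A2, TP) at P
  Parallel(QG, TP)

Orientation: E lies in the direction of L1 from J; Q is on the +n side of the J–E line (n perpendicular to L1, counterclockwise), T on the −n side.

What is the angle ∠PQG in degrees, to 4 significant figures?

17.23°

The slot axis is L1's direction at -1.5°, so u = (cos -1.5°, sin -1.5°) = (0.9997, -0.02618) and n = (−sin -1.5°, cos -1.5°) = (0.02618, 0.9997). J is at the origin and E lies 24.5 along u from J, so E = 24.5·u = (24.49, -0.6413). Tangency of A1 to both parallel lines with radius 3.8 puts Q and T at J ± 3.8·n: Q = (0.09947, 3.799), T = (-0.09947, -3.799). Equal radii place G and P the same way about E: G = E + 3.8·n = (24.59, 3.157), P = E − 3.8·n = (24.39, -4.440). Then cos ∠PQG = QP·QG / (|QP||QG|), giving 17.23°.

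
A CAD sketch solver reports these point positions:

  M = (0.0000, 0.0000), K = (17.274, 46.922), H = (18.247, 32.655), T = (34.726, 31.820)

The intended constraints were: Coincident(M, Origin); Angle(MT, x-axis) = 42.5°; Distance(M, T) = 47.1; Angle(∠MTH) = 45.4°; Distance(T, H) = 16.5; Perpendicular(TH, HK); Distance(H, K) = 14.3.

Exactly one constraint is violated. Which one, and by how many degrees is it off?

Perpendicular(TH, HK) — off by 6.80°.

M = (0.00, 0.00) ✓; MT at 42.50° ✓; |MT| = 47.10 ✓; ∠MTH = 45.40° ✓; |TH| = 16.50 ✓; ∠(TH, HK) = 83.20° ✗; |HK| = 14.30 ✓.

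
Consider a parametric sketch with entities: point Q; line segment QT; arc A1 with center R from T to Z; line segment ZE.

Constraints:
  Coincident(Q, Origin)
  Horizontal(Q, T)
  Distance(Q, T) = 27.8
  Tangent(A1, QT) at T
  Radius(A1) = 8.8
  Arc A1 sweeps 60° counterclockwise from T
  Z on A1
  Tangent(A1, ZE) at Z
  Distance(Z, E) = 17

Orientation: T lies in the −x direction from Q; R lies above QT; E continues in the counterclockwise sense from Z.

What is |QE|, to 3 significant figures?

22.4

Q is at the origin; QT is horizontal with |QT| = 27.8 and T on the −x side, so T = (-27.8, 0.00). Tangency of A1 to QT means the radius RT is perpendicular to QT, so R = T + (0, 8.8) = (-27.8, 8.80). On A1, T sits at bearing -90° from R; a 60° counterclockwise sweep puts Z at bearing -30°, so Z = R + 8.8·(cos -30°, sin -30°) = (-20.2, 4.40). The tangent condition forces RZ to be normal to ZE, so ZE runs along (−sin -30°, cos -30°); with |ZE| = 17.0, E = (-11.7, 19.1). Then |QE| = |E − Q| = 22.4.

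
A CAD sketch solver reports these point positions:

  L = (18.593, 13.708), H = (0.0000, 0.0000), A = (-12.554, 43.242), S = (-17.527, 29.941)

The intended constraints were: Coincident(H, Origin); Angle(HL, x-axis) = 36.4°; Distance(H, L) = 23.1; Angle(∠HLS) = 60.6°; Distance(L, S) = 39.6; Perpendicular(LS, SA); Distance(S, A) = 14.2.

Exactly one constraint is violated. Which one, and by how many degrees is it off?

Perpendicular(LS, SA) — off by 3.70°.

H = (0.00, 0.00) ✓; HL at 36.40° ✓; |HL| = 23.10 ✓; ∠HLS = 60.60° ✓; |LS| = 39.60 ✓; ∠(LS, SA) = 86.30° ✗; |SA| = 14.20 ✓.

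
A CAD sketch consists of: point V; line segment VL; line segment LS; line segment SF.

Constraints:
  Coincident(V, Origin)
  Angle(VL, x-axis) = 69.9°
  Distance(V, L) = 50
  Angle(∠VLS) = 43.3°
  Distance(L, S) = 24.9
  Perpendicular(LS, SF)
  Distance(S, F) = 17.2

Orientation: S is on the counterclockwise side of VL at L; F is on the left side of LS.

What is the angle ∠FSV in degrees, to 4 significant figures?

18.52°

∠VLS = 43.3°, so LS runs at 69.9° + (180° − 43.3°) = 206.6° from the x-axis; with |LS| = 24.9, S = L + 24.9·(cos 206.6°, sin 206.6°) = (-5.081, 35.81). LS is perpendicular to SF; with |SF| = 17.2 on the left of LS, F = S + 17.2·(0.4478, -0.8942) = (2.620, 20.43). Then cos ∠FSV = SF·SV / (|SF||SV|), giving 18.52°.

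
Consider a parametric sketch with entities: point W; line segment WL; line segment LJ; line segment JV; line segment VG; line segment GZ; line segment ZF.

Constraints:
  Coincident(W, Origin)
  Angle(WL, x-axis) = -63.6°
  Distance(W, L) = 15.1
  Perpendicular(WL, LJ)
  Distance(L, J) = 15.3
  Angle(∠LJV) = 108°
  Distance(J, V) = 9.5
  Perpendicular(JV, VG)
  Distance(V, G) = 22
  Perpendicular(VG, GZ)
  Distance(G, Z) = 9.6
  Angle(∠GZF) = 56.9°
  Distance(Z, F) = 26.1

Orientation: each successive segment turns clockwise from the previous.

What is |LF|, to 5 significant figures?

23.755

VG ⟂ GZ, so GZ runs at -45.600°; with |GZ| = 9.6, Z = (8.7980, -5.0070). ∠GZF = 56.9° gives ZF at -168.70° from the x-axis; with |ZF| = 26.1, F = (-16.796, -10.121). Then |LF| = |F − L| = 23.755.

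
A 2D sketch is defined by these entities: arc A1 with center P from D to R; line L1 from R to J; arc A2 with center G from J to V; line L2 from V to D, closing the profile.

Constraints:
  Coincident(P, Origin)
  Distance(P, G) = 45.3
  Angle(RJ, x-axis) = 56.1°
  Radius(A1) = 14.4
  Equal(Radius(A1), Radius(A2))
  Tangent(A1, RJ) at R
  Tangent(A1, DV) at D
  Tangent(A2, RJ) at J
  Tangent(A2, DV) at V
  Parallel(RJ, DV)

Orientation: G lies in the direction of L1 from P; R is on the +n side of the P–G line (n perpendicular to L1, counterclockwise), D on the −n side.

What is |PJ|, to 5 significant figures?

47.534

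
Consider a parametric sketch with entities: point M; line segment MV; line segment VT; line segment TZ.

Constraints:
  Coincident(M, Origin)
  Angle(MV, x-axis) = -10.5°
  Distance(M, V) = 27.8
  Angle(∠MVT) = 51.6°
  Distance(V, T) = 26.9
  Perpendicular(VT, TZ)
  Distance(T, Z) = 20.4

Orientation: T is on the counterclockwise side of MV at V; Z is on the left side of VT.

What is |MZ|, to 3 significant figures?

9.73

M is at the origin; MV runs at -10.5° with length 27.8, so V = 27.8·(cos -10.5°, sin -10.5°) = (27.3, -5.07). ∠MVT = 51.6°, so VT runs at -10.5° + (180° − 51.6°) = 118° from the x-axis; with |VT| = 26.9, T = V + 26.9·(cos 118°, sin 118°) = (14.7, 18.7). VT ⟂ TZ; with |TZ| = 20.4 on the left of VT, Z = T + 20.4·(-0.884, -0.468) = (-3.28, 9.16). Then |MZ| = |Z − M| = 9.73.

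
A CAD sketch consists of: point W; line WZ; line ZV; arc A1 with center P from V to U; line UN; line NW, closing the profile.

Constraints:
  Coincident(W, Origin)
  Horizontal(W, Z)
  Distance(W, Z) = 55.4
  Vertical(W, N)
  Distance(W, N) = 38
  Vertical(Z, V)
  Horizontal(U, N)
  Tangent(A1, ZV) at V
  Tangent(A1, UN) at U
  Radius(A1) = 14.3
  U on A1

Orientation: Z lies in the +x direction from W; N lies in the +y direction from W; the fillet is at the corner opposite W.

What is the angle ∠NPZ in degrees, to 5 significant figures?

140.29°

W is at the origin; WZ is horizontal with |WZ| = 55.4 and Z on the +x side, so Z = (55.400, 0.0000). WN is vertical with |WN| = 38.0 and N on the +y side, so N = (0.0000, 38.000). The virtual corner opposite W is at (55.400, 38.000). The tangent condition forces PV to be normal to ZV and A1 meets UN tangentially, so PU is at right angles to UN, with radius 14.3, so the center P sits 14.3 in from both sides at P = (41.100, 23.700). Then cos ∠NPZ = PN·PZ / (|PN||PZ|), giving 140.29°.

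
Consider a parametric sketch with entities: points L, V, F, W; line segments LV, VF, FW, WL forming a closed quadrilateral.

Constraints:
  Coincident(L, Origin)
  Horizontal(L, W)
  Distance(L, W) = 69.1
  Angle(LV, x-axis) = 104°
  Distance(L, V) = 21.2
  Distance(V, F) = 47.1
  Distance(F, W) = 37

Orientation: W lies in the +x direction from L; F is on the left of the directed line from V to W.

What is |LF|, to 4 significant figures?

48.65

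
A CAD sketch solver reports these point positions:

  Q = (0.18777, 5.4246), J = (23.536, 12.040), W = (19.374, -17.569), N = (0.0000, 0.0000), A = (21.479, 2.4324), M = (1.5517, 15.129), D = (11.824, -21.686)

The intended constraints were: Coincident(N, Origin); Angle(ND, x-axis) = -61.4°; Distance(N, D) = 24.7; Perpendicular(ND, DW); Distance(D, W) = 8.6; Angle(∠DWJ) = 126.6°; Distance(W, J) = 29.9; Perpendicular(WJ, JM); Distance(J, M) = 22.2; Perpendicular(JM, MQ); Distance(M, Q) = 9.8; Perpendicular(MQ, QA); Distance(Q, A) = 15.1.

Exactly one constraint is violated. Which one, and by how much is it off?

Distance(Q, A) = 15.1 — off by 6.40.

N = (0.00, 0.00) ✓; ND at -61.40° ✓; |ND| = 24.70 ✓; ∠(ND, DW) = 90.00° ✓; |DW| = 8.600 ✓; ∠DWJ = 126.6° ✓; |WJ| = 29.90 ✓; ∠(WJ, JM) = 90.00° ✓; |JM| = 22.20 ✓; ∠(JM, MQ) = 90.00° ✓; |MQ| = 9.800 ✓; ∠(MQ, QA) = 90.00° ✓; |QA| = 21.50 ✗.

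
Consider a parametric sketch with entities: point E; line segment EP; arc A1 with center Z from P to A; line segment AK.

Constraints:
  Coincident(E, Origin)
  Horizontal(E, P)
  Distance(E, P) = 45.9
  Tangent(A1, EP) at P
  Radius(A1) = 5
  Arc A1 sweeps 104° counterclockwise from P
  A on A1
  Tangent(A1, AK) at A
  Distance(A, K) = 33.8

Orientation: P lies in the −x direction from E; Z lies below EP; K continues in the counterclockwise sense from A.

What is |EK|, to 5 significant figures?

57.741

E is at the origin; E and P share the same y with |EP| = 45.9 and P on the −x side, so P = (-45.900, 0.0000). A1 meets EP tangentially, so ZP is at right angles to EP, so Z = P + (0, -5) = (-45.900, -5.0000). On A1, P sits at bearing 90° from Z; a 104° counterclockwise sweep puts A at bearing 194°, so A = Z + 5.0·(cos 194°, sin 194°) = (-50.751, -6.2096). The tangent condition forces ZA to be normal to AK, so AK runs along (−sin 194°, cos 194°); with |AK| = 33.8, K = (-42.575, -39.006). Then |EK| = |K − E| = 57.741.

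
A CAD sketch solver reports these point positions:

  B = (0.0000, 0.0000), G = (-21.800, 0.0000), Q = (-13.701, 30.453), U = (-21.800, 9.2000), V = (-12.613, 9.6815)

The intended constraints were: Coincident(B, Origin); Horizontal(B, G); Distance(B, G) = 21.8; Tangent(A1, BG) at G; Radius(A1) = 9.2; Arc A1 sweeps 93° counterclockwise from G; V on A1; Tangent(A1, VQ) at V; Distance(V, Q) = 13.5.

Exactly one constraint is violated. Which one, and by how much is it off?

Distance(V, Q) = 13.5 — off by 7.30.

B = (0.00, 0.00) ✓; B.y = 0.00, G.y = 0.00 ✓; |BG| = 21.80 ✓; ∠(UG, GB) = 90.00° ✓; |UG| = 9.200 ✓; bearing(U→V) − bearing(U→G) = 93.00° ✓; |UV| = 9.200 ✓; ∠(UV, VQ) = 90.00° ✓; |VQ| = 20.80 ✗.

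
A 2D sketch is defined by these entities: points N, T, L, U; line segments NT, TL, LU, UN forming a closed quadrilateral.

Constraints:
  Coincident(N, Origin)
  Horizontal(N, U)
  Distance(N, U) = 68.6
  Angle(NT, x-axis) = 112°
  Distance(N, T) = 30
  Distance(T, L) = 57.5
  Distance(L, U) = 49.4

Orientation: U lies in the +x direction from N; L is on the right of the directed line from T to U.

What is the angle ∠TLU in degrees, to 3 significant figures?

104°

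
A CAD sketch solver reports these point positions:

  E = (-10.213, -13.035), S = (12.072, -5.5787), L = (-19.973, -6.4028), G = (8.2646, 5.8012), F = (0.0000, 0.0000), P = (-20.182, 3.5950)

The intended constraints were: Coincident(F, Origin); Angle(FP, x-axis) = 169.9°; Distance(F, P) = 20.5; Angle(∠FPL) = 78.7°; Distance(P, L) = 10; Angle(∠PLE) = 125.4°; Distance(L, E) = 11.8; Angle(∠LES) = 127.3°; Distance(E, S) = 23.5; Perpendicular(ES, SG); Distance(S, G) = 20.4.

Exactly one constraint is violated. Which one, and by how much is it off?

Distance(S, G) = 20.4 — off by 8.40.

F = (0.00, 0.00) ✓; FP at 169.9° ✓; |FP| = 20.50 ✓; ∠FPL = 78.70° ✓; |PL| = 10.00 ✓; ∠PLE = 125.4° ✓; |LE| = 11.80 ✓; ∠LES = 127.3° ✓; |ES| = 23.50 ✓; ∠(ES, SG) = 90.00° ✓; |SG| = 12.00 ✗.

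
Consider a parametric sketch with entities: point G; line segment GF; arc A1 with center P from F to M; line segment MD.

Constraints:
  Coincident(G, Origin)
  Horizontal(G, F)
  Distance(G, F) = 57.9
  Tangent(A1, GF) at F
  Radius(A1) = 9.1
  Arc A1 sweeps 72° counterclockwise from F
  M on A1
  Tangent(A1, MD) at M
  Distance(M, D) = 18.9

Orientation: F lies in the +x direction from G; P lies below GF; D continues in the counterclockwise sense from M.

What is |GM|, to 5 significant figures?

49.645

G is at the origin; G and F share the same y with |GF| = 57.9 and F on the +x side, so F = (57.900, 0.0000). Tangency of A1 to GF means the radius PF is perpendicular to GF, so P = F + (0, -9.1) = (57.900, -9.1000). On A1, F sits at bearing 90° from P; a 72° counterclockwise sweep puts M at bearing 162°, so M = P + 9.1·(cos 162°, sin 162°) = (49.245, -6.2879). Then |GM| = |M − G| = 49.645.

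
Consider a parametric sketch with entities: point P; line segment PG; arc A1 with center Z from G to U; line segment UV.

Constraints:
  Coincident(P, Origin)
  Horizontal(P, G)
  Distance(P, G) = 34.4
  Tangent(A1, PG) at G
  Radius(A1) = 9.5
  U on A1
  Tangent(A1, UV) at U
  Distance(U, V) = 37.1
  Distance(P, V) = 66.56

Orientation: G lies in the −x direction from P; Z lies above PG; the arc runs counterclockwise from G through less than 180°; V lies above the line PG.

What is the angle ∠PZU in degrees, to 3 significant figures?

52.6°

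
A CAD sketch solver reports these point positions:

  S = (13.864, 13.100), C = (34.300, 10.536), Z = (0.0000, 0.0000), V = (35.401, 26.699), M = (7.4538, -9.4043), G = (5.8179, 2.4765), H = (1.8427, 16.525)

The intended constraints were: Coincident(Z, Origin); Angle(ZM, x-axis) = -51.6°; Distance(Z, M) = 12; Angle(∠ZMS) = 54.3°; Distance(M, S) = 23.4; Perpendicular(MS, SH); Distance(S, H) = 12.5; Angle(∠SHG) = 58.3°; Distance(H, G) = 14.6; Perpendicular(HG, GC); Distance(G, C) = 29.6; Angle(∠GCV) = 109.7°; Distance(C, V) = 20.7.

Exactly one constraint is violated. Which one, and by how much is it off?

Distance(C, V) = 20.7 — off by 4.50.

Z = (0.00, 0.00) ✓; ZM at -51.60° ✓; |ZM| = 12.00 ✓; ∠ZMS = 54.30° ✓; |MS| = 23.40 ✓; ∠(MS, SH) = 90.00° ✓; |SH| = 12.50 ✓; ∠SHG = 58.30° ✓; |HG| = 14.60 ✓; ∠(HG, GC) = 90.00° ✓; |GC| = 29.60 ✓; ∠GCV = 109.7° ✓; |CV| = 16.20 ✗.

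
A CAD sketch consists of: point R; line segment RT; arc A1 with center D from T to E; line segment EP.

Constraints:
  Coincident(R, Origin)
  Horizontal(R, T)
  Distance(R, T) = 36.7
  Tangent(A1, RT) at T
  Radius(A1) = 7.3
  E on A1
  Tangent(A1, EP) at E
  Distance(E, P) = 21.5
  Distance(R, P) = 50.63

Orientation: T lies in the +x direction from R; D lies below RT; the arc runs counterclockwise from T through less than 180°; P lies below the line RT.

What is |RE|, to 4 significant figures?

32.28

R is at the origin; R and T share the same y with |RT| = 36.7 and T on the +x side, so T = (36.70, 0.000). A1 meets RT tangentially, so DT is at right angles to RT, so D = T + (0, -7.3) = (36.70, -7.300). Since DE ⟂ EP (tangency), |DP| = √(7.3² + 21.5²) = 22.71 regardless of where E sits on A1. So P lies on both circle(R, 50.63) and circle(D, 22.71); the below-RT intersection is P = (41.09, -29.58). E is the foot of the tangent from P: E = (30.37, -10.94).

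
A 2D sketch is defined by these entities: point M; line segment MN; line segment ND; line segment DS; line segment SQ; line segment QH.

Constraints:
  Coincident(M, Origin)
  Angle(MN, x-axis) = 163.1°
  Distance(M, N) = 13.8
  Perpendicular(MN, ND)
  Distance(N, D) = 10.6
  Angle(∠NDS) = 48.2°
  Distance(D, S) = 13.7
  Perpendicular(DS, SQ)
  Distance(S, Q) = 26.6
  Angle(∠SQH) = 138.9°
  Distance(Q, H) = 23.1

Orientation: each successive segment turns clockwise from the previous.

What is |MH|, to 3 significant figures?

49.1

DS ⟂ SQ, so SQ runs at -149°; with |SQ| = 26.6, Q = (-25.7, -11.4). ∠SQH = 138.9° gives QH at 170° from the x-axis; with |QH| = 23.1, H = (-48.5, -7.44). Then |MH| = |H − M| = 49.1.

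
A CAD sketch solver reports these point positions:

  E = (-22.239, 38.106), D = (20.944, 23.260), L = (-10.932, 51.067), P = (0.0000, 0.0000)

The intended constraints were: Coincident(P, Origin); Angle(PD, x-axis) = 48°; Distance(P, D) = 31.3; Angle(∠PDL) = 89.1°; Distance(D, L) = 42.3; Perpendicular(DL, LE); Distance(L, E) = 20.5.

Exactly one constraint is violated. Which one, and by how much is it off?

Distance(L, E) = 20.5 — off by 3.30.

P = (0.00, 0.00) ✓; PD at 48.00° ✓; |PD| = 31.30 ✓; ∠PDL = 89.10° ✓; |DL| = 42.30 ✓; ∠(DL, LE) = 90.00° ✓; |LE| = 17.20 ✗.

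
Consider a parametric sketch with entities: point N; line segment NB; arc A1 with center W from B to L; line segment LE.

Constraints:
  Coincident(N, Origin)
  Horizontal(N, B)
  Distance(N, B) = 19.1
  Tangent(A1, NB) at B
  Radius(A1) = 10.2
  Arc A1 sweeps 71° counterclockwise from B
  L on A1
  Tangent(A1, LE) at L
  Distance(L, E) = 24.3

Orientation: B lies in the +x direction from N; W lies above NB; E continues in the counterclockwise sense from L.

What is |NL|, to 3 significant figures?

29.6

N is at the origin; NB is horizontal with |NB| = 19.1 and B on the +x side, so B = (19.1, 0.00). The tangent condition forces WB to be normal to NB, so W = B + (0, 10.2) = (19.1, 10.2). On A1, B sits at bearing -90° from W; a 71° counterclockwise sweep puts L at bearing -19°, so L = W + 10.2·(cos -19°, sin -19°) = (28.7, 6.88). Then |NL| = |L − N| = 29.6.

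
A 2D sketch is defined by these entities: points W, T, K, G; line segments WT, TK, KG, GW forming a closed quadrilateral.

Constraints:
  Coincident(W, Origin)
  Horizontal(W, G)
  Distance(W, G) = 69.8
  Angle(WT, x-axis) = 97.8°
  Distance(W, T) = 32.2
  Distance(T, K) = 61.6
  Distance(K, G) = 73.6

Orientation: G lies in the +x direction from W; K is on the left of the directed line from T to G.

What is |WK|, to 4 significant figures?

82.35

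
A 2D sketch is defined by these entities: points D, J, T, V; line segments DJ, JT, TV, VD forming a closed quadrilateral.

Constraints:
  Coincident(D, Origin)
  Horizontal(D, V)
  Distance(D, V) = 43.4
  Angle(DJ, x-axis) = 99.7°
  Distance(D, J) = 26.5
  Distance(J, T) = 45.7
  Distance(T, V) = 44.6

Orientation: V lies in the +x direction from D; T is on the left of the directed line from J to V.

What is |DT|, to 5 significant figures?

57.973

D is at the origin; D and V share the same y with |DV| = 43.4 and V in +x, so V = (43.4, 0). DJ runs at 99.7° with |DJ| = 26.5, so J = (-4.4650, 26.121). T is determined by |JT| = 45.7 and |TV| = 44.6 together: it lies at the intersection of circle(J, 45.7) and circle(V, 44.6). With |JV| = 54.529, the foot of the radical line on JV is 28.175 from J and the perpendicular offset is √(45.7² − 28.175²) = 35.981. Taking the left-of-JV solution: T = (37.503, 44.208).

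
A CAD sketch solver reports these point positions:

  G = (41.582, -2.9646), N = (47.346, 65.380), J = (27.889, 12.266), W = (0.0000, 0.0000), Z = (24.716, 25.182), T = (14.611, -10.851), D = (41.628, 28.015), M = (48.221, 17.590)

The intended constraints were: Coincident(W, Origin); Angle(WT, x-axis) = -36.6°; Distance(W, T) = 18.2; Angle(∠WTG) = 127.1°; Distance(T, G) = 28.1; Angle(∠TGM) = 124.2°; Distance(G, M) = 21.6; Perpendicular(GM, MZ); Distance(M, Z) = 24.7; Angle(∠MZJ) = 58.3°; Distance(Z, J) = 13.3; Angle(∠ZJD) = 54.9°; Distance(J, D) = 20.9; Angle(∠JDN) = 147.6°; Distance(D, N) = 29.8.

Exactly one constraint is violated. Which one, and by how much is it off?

Distance(D, N) = 29.8 — off by 8.00.

W = (0.00, 0.00) ✓; WT at -36.60° ✓; |WT| = 18.20 ✓; ∠WTG = 127.1° ✓; |TG| = 28.10 ✓; ∠TGM = 124.2° ✓; |GM| = 21.60 ✓; ∠(GM, MZ) = 90.00° ✓; |MZ| = 24.70 ✓; ∠MZJ = 58.30° ✓; |ZJ| = 13.30 ✓; ∠ZJD = 54.90° ✓; |JD| = 20.90 ✓; ∠JDN = 147.6° ✓; |DN| = 37.80 ✗.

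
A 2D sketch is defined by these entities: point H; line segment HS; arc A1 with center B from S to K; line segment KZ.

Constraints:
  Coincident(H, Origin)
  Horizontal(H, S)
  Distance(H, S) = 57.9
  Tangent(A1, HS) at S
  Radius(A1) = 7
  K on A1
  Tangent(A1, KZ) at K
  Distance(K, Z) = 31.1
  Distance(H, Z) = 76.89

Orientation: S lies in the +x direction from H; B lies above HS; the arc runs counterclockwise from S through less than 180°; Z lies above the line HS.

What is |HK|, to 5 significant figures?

65.206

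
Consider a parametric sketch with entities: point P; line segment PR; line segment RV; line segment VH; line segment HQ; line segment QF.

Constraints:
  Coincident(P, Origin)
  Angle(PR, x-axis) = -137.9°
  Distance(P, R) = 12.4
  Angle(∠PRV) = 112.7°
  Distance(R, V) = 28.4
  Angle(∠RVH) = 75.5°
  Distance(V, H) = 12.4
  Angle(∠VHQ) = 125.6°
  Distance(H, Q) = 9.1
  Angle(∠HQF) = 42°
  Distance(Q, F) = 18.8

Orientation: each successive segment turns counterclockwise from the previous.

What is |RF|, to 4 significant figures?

25.35

P is at the origin; PR runs at -137.9° with length 12.4, so R = (-9.201, -8.313). ∠PRV = 112.7° gives RV at -70.60° from the x-axis; with |RV| = 28.4, V = (0.2329, -35.10). ∠RVH = 75.5° gives VH at 33.90° from the x-axis; with |VH| = 12.4, H = (10.53, -28.18). ∠VHQ = 125.6° gives HQ at 88.30° from the x-axis; with |HQ| = 9.1, Q = (10.79, -19.09). ∠HQF = 42.0° gives QF at -133.7° from the x-axis; with |QF| = 18.8, F = (-2.194, -32.68). Then |RF| = |F − R| = 25.35.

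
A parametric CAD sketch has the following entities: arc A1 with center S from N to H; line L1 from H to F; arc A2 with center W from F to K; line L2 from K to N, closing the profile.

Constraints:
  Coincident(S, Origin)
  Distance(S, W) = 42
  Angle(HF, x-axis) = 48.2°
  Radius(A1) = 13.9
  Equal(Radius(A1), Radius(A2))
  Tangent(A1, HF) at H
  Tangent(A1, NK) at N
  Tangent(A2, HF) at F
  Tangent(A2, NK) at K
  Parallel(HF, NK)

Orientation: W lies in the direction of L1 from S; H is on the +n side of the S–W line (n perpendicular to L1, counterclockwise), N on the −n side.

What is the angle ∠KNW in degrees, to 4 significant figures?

18.31°

Tangency of A1 to both parallel lines with radius 13.9 puts H and N at S ± 13.9·n: H = (-10.36, 9.265), N = (10.36, -9.265). Equal radii place F and K the same way about W: F = W + 13.9·n = (17.63, 40.57), K = W − 13.9·n = (38.36, 22.05). Then cos ∠KNW = NK·NW / (|NK||NW|), giving 18.31°.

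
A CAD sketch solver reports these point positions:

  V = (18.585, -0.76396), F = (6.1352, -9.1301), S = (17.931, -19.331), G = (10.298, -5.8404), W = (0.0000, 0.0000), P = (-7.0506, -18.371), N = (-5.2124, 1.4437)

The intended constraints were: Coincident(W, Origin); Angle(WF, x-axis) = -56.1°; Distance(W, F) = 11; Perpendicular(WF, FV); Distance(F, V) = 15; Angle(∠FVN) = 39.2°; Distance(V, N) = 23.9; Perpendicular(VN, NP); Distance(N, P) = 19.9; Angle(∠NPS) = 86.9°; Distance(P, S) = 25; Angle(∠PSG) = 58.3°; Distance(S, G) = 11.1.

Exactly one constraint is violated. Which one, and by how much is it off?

Distance(S, G) = 11.1 — off by 4.40.

W = (0.00, 0.00) ✓; WF at -56.10° ✓; |WF| = 11.00 ✓; ∠(WF, FV) = 90.00° ✓; |FV| = 15.00 ✓; ∠FVN = 39.20° ✓; |VN| = 23.90 ✓; ∠(VN, NP) = 90.00° ✓; |NP| = 19.90 ✓; ∠NPS = 86.90° ✓; |PS| = 25.00 ✓; ∠PSG = 58.30° ✓; |SG| = 15.50 ✗.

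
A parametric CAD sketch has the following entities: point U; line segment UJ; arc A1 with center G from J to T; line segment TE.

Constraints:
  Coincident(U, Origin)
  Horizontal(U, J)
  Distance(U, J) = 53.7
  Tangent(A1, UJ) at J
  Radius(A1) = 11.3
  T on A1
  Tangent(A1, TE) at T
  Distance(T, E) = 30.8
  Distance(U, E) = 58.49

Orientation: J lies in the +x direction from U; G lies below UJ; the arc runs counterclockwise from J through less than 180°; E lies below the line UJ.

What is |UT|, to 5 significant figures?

43.770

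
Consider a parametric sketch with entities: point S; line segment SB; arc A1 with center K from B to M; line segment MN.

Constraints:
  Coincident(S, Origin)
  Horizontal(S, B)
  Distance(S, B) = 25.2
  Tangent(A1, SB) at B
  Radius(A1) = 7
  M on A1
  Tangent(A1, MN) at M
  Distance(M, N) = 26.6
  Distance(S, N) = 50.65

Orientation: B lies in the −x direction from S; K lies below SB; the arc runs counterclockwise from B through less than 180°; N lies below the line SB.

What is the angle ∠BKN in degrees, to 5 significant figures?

144.10°

Checks: |KM| = 7.000 ✓; ∠(KM, MN) = 90.00° ✓; |MN| = 26.60 ✓; |SN| = 50.65 ✓.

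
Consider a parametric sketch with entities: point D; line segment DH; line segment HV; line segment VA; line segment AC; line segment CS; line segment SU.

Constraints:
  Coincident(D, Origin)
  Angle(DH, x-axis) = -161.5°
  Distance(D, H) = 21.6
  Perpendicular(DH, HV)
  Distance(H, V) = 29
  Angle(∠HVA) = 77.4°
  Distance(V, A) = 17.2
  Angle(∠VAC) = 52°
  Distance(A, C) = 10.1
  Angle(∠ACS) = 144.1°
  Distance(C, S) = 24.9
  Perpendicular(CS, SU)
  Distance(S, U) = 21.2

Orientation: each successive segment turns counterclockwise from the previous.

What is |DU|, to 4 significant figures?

54.62

D is at the origin; DH runs at -161.5° with length 21.6, so H = (-20.48, -6.854). DH is perpendicular to HV, so HV runs at -71.50°; with |HV| = 29.0, V = (-11.28, -34.36). ∠HVA = 77.4° gives VA at 31.10° from the x-axis; with |VA| = 17.2, A = (3.446, -25.47). ∠VAC = 52.0° gives AC at 159.1° from the x-axis; with |AC| = 10.1, C = (-5.990, -21.87). ∠ACS = 144.1° gives CS at -165.0° from the x-axis; with |CS| = 24.9, S = (-30.04, -28.31). The perpendicularity gives SU at right angles to CS, so SU runs at -75.00°; with |SU| = 21.2, U = (-24.55, -48.79). Then |DU| = |U − D| = 54.62.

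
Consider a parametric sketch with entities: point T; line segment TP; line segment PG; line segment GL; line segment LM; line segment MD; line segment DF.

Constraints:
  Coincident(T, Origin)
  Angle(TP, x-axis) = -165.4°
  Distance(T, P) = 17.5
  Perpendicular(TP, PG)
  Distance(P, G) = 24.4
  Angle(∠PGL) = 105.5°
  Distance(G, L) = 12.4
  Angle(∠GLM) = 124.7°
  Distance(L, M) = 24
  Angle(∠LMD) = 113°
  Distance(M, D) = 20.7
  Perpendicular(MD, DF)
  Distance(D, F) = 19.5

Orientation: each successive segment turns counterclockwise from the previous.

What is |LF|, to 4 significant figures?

30.19

T is at the origin; TP runs at -165.4° with length 17.5, so P = (-16.93, -4.411). TP is perpendicular to PG, so PG runs at -75.40°; with |PG| = 24.4, G = (-10.78, -28.02). ∠PGL = 105.5° gives GL at -0.9000° from the x-axis; with |GL| = 12.4, L = (1.614, -28.22). ∠GLM = 124.7° gives LM at 54.40° from the x-axis; with |LM| = 24.0, M = (15.59, -8.704). ∠LMD = 113.0° gives MD at 121.4° from the x-axis; with |MD| = 20.7, D = (4.800, 8.965). The perpendicularity gives DF at right angles to MD, so DF runs at -148.6°; with |DF| = 19.5, F = (-11.84, -1.195). Then |LF| = |F − L| = 30.19.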